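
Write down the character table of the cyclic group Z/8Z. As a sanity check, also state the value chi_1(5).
Character table of Z/8Z (irreps indexed chi_0,...,chi_7 with chi_k(m) = zeta_8^(k*m), zeta_8 = exp(2*pi*i/8)):
  irrep \ class  {0} (size 1)  {1} (size 1)    {2} (size 1)  {3} (size 1)    {4} (size 1)  {5} (size 1)    {6} (size 1)  {7} (size 1)  
  chi_0          1             1               1             1               1             1               1             1             
  chi_1          1             exp(I*pi/4)     I             exp(3*I*pi/4)   -1            exp(-3*I*pi/4)  -I            exp(-I*pi/4)  
  chi_2          1             I               -1            -I              1             I               -1            -I            
  chi_3          1             exp(3*I*pi/4)   -I            exp(I*pi/4)     -1            exp(-I*pi/4)    I             exp(-3*I*pi/4)
  chi_4          1             -1              1             -1              1             -1              1             -1            
  chi_5          1             exp(-3*I*pi/4)  I             exp(-I*pi/4)    -1            exp(I*pi/4)     -I            exp(3*I*pi/4) 
  chi_6          1             -I              -1            I               1             -I              -1            I             
  chi_7          1             exp(-I*pi/4)    -I            exp(-3*I*pi/4)  -1            exp(3*I*pi/4)   I             exp(I*pi/4)   

Spot check: chi_1(5) = zeta_8^(1*5) = zeta_8^5 = exp(-3*I*pi/4).

Proof sketch: Z/8Z is abelian, so all 8 irreducible complex representations are 1-dimensional. They are given by chi_k(m) = zeta_8^(k*m) for k = 0,...,7. Row orthogonality: sum_m chi_k(m) conj(chi_l(m)) = 8 * [k = l].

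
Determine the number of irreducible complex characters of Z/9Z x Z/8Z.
72

The number of irreducible complex representations of a finite group equals its number of conjugacy classes. Z/9Z x Z/8Z is abelian of order 72, so every element is its own conjugacy class: 72 classes, so Z/9Z x Z/8Z (order 72) has exactly 72 irreducible complex representations.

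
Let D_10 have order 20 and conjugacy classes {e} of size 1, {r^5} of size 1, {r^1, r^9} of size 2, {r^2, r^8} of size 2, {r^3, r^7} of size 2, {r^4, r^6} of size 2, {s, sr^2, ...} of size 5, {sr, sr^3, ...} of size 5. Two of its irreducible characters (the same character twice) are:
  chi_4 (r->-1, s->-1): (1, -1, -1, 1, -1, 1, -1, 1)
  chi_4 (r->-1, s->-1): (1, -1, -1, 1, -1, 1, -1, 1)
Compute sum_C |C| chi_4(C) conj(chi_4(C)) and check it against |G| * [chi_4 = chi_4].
Sum = 20 = |G| = 20; so <chi_4, chi_4> = 1 (norm-1 confirms irreducibility).

Working: Compute term by term over conjugacy classes (|C| * chi_4(C) * conj(chi_4(C))):
  1*(1)*conj(1) + 1*(-1)*conj(-1) + 2*(-1)*conj(-1) + 2*(1)*conj(1) + 2*(-1)*conj(-1) + 2*(1)*conj(1) + 5*(-1)*conj(-1) + 5*(1)*conj(1)
  = (1) + (1) + (2) + (2) + (2) + (2) + (5) + (5)
  = 20.
Dividing by |G| = 20 gives 20/20 = 1, matching the row-orthogonality relation <chi_4, chi_4> = [chi_4 = chi_4].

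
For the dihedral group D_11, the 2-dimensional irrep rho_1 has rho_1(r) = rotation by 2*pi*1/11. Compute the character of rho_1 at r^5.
chi_{rho_1}(r^5) = 2*cos(2*pi*1*5/11) = -2*cos(pi/11)

Explanation: rho_1(r^5) is rotation by angle 2*pi*1*5/11, whose trace is 2*cos(2*pi*1*5/11) = -2*cos(pi/11).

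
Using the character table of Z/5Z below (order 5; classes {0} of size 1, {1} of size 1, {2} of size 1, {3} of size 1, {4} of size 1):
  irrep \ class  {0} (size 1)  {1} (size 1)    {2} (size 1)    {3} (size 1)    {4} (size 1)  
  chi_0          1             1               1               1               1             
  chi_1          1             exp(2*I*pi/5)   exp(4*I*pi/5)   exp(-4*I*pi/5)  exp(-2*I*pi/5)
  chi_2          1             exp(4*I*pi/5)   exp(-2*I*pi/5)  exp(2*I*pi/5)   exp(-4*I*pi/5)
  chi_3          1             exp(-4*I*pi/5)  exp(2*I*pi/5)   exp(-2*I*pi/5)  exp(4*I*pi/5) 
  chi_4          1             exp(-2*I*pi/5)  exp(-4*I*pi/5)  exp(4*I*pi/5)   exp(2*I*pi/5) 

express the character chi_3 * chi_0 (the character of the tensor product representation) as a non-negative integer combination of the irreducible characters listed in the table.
chi_3 tensor chi_0 = chi_3 (all other irreducibles have multiplicity 0).

Details: The character of a tensor product is the pointwise product (chi_3 * chi_0)(C) = chi_3(C) * chi_0(C):
  {0}: (1)*(1), {1}: (exp(-4*I*pi/5))*(1), {2}: (exp(2*I*pi/5))*(1), {3}: (exp(-2*I*pi/5))*(1), {4}: (exp(4*I*pi/5))*(1)
so (chi_3 * chi_0) takes values
  {0} -> 1, {1} -> exp(-4*I*pi/5), {2} -> exp(2*I*pi/5), {3} -> exp(-2*I*pi/5), {4} -> exp(4*I*pi/5).
Now take the inner product of this character with each irreducible chi from the table, <chi_3*chi_0, chi> = (1/5) sum_C |C| (chi_3*chi_0)(C) conj(chi(C)):
  <chi_3*chi_0, chi_0> = (1/5)[1*(1)*conj(1) + 1*(exp(-4*I*pi/5))*conj(1) + 1*(exp(2*I*pi/5))*conj(1) + 1*(exp(-2*I*pi/5))*conj(1) + 1*(exp(4*I*pi/5))*conj(1)]
      = (1/5)[(1) + (exp(-4*I*pi/5)) + (exp(2*I*pi/5)) + (exp(-2*I*pi/5)) + (exp(4*I*pi/5))] = 0/5 = 0
  <chi_3*chi_0, chi_1> = (1/5)[1*(1)*conj(1) + 1*(exp(-4*I*pi/5))*conj(exp(2*I*pi/5)) + 1*(exp(2*I*pi/5))*conj(exp(4*I*pi/5)) + 1*(exp(-2*I*pi/5))*conj(exp(-4*I*pi/5)) + 1*(exp(4*I*pi/5))*conj(exp(-2*I*pi/5))]
      = (1/5)[(1) + (exp(4*I*pi/5)) + (exp(-2*I*pi/5)) + (exp(2*I*pi/5)) + (exp(-4*I*pi/5))] = 0/5 = 0
  <chi_3*chi_0, chi_2> = (1/5)[1*(1)*conj(1) + 1*(exp(-4*I*pi/5))*conj(exp(4*I*pi/5)) + 1*(exp(2*I*pi/5))*conj(exp(-2*I*pi/5)) + 1*(exp(-2*I*pi/5))*conj(exp(2*I*pi/5)) + 1*(exp(4*I*pi/5))*conj(exp(-4*I*pi/5))]
      = (1/5)[(1) + (exp(2*I*pi/5)) + (exp(4*I*pi/5)) + (exp(-4*I*pi/5)) + (exp(-2*I*pi/5))] = 0/5 = 0
  <chi_3*chi_0, chi_3> = (1/5)[1*(1)*conj(1) + 1*(exp(-4*I*pi/5))*conj(exp(-4*I*pi/5)) + 1*(exp(2*I*pi/5))*conj(exp(2*I*pi/5)) + 1*(exp(-2*I*pi/5))*conj(exp(-2*I*pi/5)) + 1*(exp(4*I*pi/5))*conj(exp(4*I*pi/5))]
      = (1/5)[(1) + (1) + (1) + (1) + (1)] = 5/5 = 1
  <chi_3*chi_0, chi_4> = (1/5)[1*(1)*conj(1) + 1*(exp(-4*I*pi/5))*conj(exp(-2*I*pi/5)) + 1*(exp(2*I*pi/5))*conj(exp(-4*I*pi/5)) + 1*(exp(-2*I*pi/5))*conj(exp(4*I*pi/5)) + 1*(exp(4*I*pi/5))*conj(exp(2*I*pi/5))]
      = (1/5)[(1) + (exp(-2*I*pi/5)) + (exp(-4*I*pi/5)) + (exp(4*I*pi/5)) + (exp(2*I*pi/5))] = 0/5 = 0
(Exp terms are combined using exp(i*s)*conj(exp(i*t)) = exp(i*(s-t)), and sums of them are collapsed using the identity that for every m > 1 the m distinct m-th roots of unity sum to 0, e.g. 1 + exp(2*I*pi/3) + exp(-2*I*pi/3) = 0.)
Hence the multiplicities are chi_3: 1. Dimension check: dim(chi_3)*dim(chi_0) = 1*1 = 1 and sum (mult * dim) = 1*1 = 1.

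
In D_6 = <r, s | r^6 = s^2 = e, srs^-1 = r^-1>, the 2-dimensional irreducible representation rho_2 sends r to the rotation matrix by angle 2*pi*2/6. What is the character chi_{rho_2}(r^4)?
chi_{rho_2}(r^4) = 2*cos(2*pi*2*4/6) = -1

Solution. rho_2(r^4) is rotation by angle 2*pi*2*4/6, whose trace is 2*cos(2*pi*2*4/6) = -1.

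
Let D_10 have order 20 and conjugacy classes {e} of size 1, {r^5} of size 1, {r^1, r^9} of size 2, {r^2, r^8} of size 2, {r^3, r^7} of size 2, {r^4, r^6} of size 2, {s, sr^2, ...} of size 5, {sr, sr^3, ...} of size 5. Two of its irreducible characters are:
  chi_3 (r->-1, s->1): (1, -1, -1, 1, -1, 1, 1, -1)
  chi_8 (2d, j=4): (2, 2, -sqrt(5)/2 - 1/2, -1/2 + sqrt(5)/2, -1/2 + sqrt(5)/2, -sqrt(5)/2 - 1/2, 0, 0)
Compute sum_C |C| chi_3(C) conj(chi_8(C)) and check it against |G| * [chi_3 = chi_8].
Sum = 0; so <chi_3, chi_8> = 0 (distinct irreducibles are orthogonal).

Solution. Compute term by term over conjugacy classes (|C| * chi_3(C) * conj(chi_8(C))):
  1*(1)*conj(2) + 1*(-1)*conj(2) + 2*(-1)*conj(-sqrt(5)/2 - 1/2) + 2*(1)*conj(-1/2 + sqrt(5)/2) + 2*(-1)*conj(-1/2 + sqrt(5)/2) + 2*(1)*conj(-sqrt(5)/2 - 1/2) + 5*(1)*conj(0) + 5*(-1)*conj(0)
  = (2) + (-2) + (1 + sqrt(5)) + (-1 + sqrt(5)) + (1 - sqrt(5)) + (-sqrt(5) - 1) + (0) + (0)
  = 0.
Dividing by |G| = 20 gives 0/20 = 0, matching the row-orthogonality relation <chi_3, chi_8> = [chi_3 = chi_8].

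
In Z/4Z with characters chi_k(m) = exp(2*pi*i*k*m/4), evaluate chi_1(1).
chi_1(1) = zeta_4^1 = I

Working: chi_1(1) = zeta_4^(1*1) = zeta_4^1. Since zeta_4^4 = 1, this equals zeta_4^1 = exp(2*pi*i*1/4) = I.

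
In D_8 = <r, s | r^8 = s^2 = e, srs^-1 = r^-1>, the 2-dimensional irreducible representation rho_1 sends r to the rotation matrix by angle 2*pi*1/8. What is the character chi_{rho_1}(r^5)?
chi_{rho_1}(r^5) = 2*cos(2*pi*1*5/8) = -sqrt(2)

Proof sketch: rho_1(r^5) is rotation by angle 2*pi*1*5/8, whose trace is 2*cos(2*pi*1*5/8) = -sqrt(2).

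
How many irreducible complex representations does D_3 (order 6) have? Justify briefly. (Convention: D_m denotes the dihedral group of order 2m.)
3

Solution. The number of irreducible complex representations of a finite group equals its number of conjugacy classes. D_3 has 3 conjugacy classes ((n+3)/2 for n odd), so D_3 (order 6) has exactly 3 irreducible complex representations.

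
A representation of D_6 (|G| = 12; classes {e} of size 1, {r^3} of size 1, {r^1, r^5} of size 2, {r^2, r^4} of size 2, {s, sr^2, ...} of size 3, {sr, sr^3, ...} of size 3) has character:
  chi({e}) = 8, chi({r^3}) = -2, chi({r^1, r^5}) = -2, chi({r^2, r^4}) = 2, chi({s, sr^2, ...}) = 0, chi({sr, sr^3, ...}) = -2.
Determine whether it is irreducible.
Not irreducible (reducible): <chi, chi> = 8 > 1.

Derivation: <chi, chi> = (1/|G|) sum_C |C| * |chi(C)|^2 = (1/12)[1*|8|^2 + 1*|-2|^2 + 2*|-2|^2 + 2*|2|^2 + 3*|0|^2 + 3*|-2|^2]
  = (1/12)[(64) + (4) + (8) + (8) + (0) + (12)] = 96/12 = 8.
A character is irreducible iff <chi, chi> = 1, so this representation is reducible.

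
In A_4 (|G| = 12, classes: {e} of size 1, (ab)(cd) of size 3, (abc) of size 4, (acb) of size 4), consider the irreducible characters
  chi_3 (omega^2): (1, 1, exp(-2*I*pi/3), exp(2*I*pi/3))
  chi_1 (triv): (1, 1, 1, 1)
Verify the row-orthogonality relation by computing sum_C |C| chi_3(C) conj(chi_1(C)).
Sum = 0; so <chi_3, chi_1> = 0 (distinct irreducibles are orthogonal).

Reasoning: Compute term by term over conjugacy classes (|C| * chi_3(C) * conj(chi_1(C))):
  1*(1)*conj(1) + 3*(1)*conj(1) + 4*(exp(-2*I*pi/3))*conj(1) + 4*(exp(2*I*pi/3))*conj(1)
  = (1) + (3) + (4*exp(-2*I*pi/3)) + (4*exp(2*I*pi/3))
  = 0.
(Exp terms are combined using exp(i*s)*conj(exp(i*t)) = exp(i*(s-t)), and sums of them are collapsed using the identity that for every m > 1 the m distinct m-th roots of unity sum to 0, e.g. 1 + exp(2*I*pi/3) + exp(-2*I*pi/3) = 0.)
Dividing by |G| = 12 gives 0/12 = 0, matching the row-orthogonality relation <chi_3, chi_1> = [chi_3 = chi_1].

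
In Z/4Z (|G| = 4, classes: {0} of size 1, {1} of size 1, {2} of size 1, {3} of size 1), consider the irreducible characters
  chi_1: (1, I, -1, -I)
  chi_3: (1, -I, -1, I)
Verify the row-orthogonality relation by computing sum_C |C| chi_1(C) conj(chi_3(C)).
Sum = 0; so <chi_1, chi_3> = 0 (distinct irreducibles are orthogonal).

Justification: Compute term by term over conjugacy classes (|C| * chi_1(C) * conj(chi_3(C))):
  1*(1)*conj(1) + 1*(I)*conj(-I) + 1*(-1)*conj(-1) + 1*(-I)*conj(I)
  = (1) + (-1) + (1) + (-1)
  = 0.
(Exp terms are combined using exp(i*s)*conj(exp(i*t)) = exp(i*(s-t)), and sums of them are collapsed using the identity that for every m > 1 the m distinct m-th roots of unity sum to 0, e.g. 1 + exp(2*I*pi/3) + exp(-2*I*pi/3) = 0.)
Dividing by |G| = 4 gives 0/4 = 0, matching the row-orthogonality relation <chi_1, chi_3> = [chi_1 = chi_3].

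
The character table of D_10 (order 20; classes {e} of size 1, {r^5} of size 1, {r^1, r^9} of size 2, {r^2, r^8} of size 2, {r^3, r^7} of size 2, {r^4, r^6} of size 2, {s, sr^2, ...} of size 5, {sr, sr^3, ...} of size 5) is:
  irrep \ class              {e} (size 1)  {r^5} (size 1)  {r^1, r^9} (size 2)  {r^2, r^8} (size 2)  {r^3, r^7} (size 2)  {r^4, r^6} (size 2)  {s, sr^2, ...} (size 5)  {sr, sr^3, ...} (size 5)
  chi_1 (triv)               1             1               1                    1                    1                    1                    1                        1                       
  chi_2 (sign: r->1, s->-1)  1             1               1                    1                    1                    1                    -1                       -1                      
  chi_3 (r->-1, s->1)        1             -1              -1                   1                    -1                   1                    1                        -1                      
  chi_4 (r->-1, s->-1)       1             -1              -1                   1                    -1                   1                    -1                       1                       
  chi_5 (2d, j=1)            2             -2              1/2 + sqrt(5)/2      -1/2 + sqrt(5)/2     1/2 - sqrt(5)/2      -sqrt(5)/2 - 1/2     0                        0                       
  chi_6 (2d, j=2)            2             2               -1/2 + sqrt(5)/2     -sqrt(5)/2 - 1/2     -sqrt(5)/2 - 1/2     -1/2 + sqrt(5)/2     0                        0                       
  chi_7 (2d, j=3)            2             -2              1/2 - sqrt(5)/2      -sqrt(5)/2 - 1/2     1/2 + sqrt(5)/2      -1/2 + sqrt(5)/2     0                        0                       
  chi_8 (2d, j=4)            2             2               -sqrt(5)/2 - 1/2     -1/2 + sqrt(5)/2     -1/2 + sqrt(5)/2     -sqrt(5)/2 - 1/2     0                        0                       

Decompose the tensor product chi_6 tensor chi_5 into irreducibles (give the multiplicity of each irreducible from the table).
chi_6 tensor chi_5 = chi_5 + chi_7 (all other irreducibles have multiplicity 0).

Details: The character of a tensor product is the pointwise product (chi_6 * chi_5)(C) = chi_6(C) * chi_5(C):
  {e}: (2)*(2), {r^5}: (2)*(-2), {r^1, r^9}: (-1/2 + sqrt(5)/2)*(1/2 + sqrt(5)/2), {r^2, r^8}: (-sqrt(5)/2 - 1/2)*(-1/2 + sqrt(5)/2), {r^3, r^7}: (-sqrt(5)/2 - 1/2)*(1/2 - sqrt(5)/2), {r^4, r^6}: (-1/2 + sqrt(5)/2)*(-sqrt(5)/2 - 1/2), {s, sr^2, ...}: (0)*(0), {sr, sr^3, ...}: (0)*(0)
so (chi_6 * chi_5) takes values
  {e} -> 4, {r^5} -> -4, {r^1, r^9} -> 1, {r^2, r^8} -> -1, {r^3, r^7} -> 1, {r^4, r^6} -> -1, {s, sr^2, ...} -> 0, {sr, sr^3, ...} -> 0.
Now take the inner product of this character with each irreducible chi from the table, <chi_6*chi_5, chi> = (1/20) sum_C |C| (chi_6*chi_5)(C) conj(chi(C)):
  <chi_6*chi_5, chi_1> = (1/20)[1*(4)*conj(1) + 1*(-4)*conj(1) + 2*(1)*conj(1) + 2*(-1)*conj(1) + 2*(1)*conj(1) + 2*(-1)*conj(1) + 5*(0)*conj(1) + 5*(0)*conj(1)]
      = (1/20)[(4) + (-4) + (2) + (-2) + (2) + (-2) + (0) + (0)] = 0/20 = 0
  <chi_6*chi_5, chi_2> = (1/20)[1*(4)*conj(1) + 1*(-4)*conj(1) + 2*(1)*conj(1) + 2*(-1)*conj(1) + 2*(1)*conj(1) + 2*(-1)*conj(1) + 5*(0)*conj(-1) + 5*(0)*conj(-1)]
      = (1/20)[(4) + (-4) + (2) + (-2) + (2) + (-2) + (0) + (0)] = 0/20 = 0
  <chi_6*chi_5, chi_3> = (1/20)[1*(4)*conj(1) + 1*(-4)*conj(-1) + 2*(1)*conj(-1) + 2*(-1)*conj(1) + 2*(1)*conj(-1) + 2*(-1)*conj(1) + 5*(0)*conj(1) + 5*(0)*conj(-1)]
      = (1/20)[(4) + (4) + (-2) + (-2) + (-2) + (-2) + (0) + (0)] = 0/20 = 0
  <chi_6*chi_5, chi_4> = (1/20)[1*(4)*conj(1) + 1*(-4)*conj(-1) + 2*(1)*conj(-1) + 2*(-1)*conj(1) + 2*(1)*conj(-1) + 2*(-1)*conj(1) + 5*(0)*conj(-1) + 5*(0)*conj(1)]
      = (1/20)[(4) + (4) + (-2) + (-2) + (-2) + (-2) + (0) + (0)] = 0/20 = 0
  <chi_6*chi_5, chi_5> = (1/20)[1*(4)*conj(2) + 1*(-4)*conj(-2) + 2*(1)*conj(1/2 + sqrt(5)/2) + 2*(-1)*conj(-1/2 + sqrt(5)/2) + 2*(1)*conj(1/2 - sqrt(5)/2) + 2*(-1)*conj(-sqrt(5)/2 - 1/2) + 5*(0)*conj(0) + 5*(0)*conj(0)]
      = (1/20)[(8) + (8) + (1 + sqrt(5)) + (1 - sqrt(5)) + (1 - sqrt(5)) + (1 + sqrt(5)) + (0) + (0)] = 20/20 = 1
  <chi_6*chi_5, chi_6> = (1/20)[1*(4)*conj(2) + 1*(-4)*conj(2) + 2*(1)*conj(-1/2 + sqrt(5)/2) + 2*(-1)*conj(-sqrt(5)/2 - 1/2) + 2*(1)*conj(-sqrt(5)/2 - 1/2) + 2*(-1)*conj(-1/2 + sqrt(5)/2) + 5*(0)*conj(0) + 5*(0)*conj(0)]
      = (1/20)[(8) + (-8) + (-1 + sqrt(5)) + (1 + sqrt(5)) + (-sqrt(5) - 1) + (1 - sqrt(5)) + (0) + (0)] = 0/20 = 0
  <chi_6*chi_5, chi_7> = (1/20)[1*(4)*conj(2) + 1*(-4)*conj(-2) + 2*(1)*conj(1/2 - sqrt(5)/2) + 2*(-1)*conj(-sqrt(5)/2 - 1/2) + 2*(1)*conj(1/2 + sqrt(5)/2) + 2*(-1)*conj(-1/2 + sqrt(5)/2) + 5*(0)*conj(0) + 5*(0)*conj(0)]
      = (1/20)[(8) + (8) + (1 - sqrt(5)) + (1 + sqrt(5)) + (1 + sqrt(5)) + (1 - sqrt(5)) + (0) + (0)] = 20/20 = 1
  <chi_6*chi_5, chi_8> = (1/20)[1*(4)*conj(2) + 1*(-4)*conj(2) + 2*(1)*conj(-sqrt(5)/2 - 1/2) + 2*(-1)*conj(-1/2 + sqrt(5)/2) + 2*(1)*conj(-1/2 + sqrt(5)/2) + 2*(-1)*conj(-sqrt(5)/2 - 1/2) + 5*(0)*conj(0) + 5*(0)*conj(0)]
      = (1/20)[(8) + (-8) + (-sqrt(5) - 1) + (1 - sqrt(5)) + (-1 + sqrt(5)) + (1 + sqrt(5)) + (0) + (0)] = 0/20 = 0
Hence the multiplicities are chi_5: 1, chi_7: 1. Dimension check: dim(chi_6)*dim(chi_5) = 2*2 = 4 and sum (mult * dim) = 1*2 + 1*2 = 4.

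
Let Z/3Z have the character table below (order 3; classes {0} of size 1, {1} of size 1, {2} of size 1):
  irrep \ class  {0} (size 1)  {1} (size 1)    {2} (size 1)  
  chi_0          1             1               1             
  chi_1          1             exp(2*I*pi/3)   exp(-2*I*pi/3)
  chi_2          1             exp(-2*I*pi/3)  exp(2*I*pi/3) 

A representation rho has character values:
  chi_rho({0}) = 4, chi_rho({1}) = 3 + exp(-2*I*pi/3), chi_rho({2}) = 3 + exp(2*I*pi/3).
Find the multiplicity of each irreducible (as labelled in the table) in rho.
Multiplicities: chi_0: 3, chi_1: 0, chi_2: 1.

Justification: Use <chi_rho, chi> = (1/|G|) sum_C |C| * chi_rho(C) * conj(chi(C)) with |G| = 3 for each irreducible chi in the table:
  <chi_rho, chi_0> = (1/3)[1*(4)*conj(1) + 1*(3 + exp(-2*I*pi/3))*conj(1) + 1*(3 + exp(2*I*pi/3))*conj(1)]
      = (1/3)[(4) + (3 + exp(-2*I*pi/3)) + (3 + exp(2*I*pi/3))] = 9/3 = 3
  <chi_rho, chi_1> = (1/3)[1*(4)*conj(1) + 1*(3 + exp(-2*I*pi/3))*conj(exp(2*I*pi/3)) + 1*(3 + exp(2*I*pi/3))*conj(exp(-2*I*pi/3))]
      = (1/3)[(4) + (3*exp(-2*I*pi/3) + exp(2*I*pi/3)) + (exp(-2*I*pi/3) + 3*exp(2*I*pi/3))] = 0/3 = 0
  <chi_rho, chi_2> = (1/3)[1*(4)*conj(1) + 1*(3 + exp(-2*I*pi/3))*conj(exp(-2*I*pi/3)) + 1*(3 + exp(2*I*pi/3))*conj(exp(2*I*pi/3))]
      = (1/3)[(4) + (1 + 3*exp(2*I*pi/3)) + (1 + 3*exp(-2*I*pi/3))] = 3/3 = 1
(Exp terms are combined using exp(i*s)*conj(exp(i*t)) = exp(i*(s-t)), and sums of them are collapsed using the identity that for every m > 1 the m distinct m-th roots of unity sum to 0, e.g. 1 + exp(2*I*pi/3) + exp(-2*I*pi/3) = 0.)
Dimension check: dim(rho) = sum (mult * dim) = 3*1 + 0*1 + 1*1 = 4 = chi_rho(e) = 4.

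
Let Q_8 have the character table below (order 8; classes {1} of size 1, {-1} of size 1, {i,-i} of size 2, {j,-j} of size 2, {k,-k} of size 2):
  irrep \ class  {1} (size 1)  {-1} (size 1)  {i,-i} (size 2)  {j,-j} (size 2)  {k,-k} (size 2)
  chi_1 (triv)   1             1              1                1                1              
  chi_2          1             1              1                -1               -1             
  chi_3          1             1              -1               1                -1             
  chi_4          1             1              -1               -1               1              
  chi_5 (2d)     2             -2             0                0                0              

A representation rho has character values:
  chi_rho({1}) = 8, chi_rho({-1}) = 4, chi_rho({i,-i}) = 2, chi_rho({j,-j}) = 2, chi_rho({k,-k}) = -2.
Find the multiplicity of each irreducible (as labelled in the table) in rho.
Multiplicities: chi_1: 2, chi_2: 2, chi_3: 2, chi_4: 0, chi_5: 1.

Use <chi_rho, chi> = (1/|G|) sum_C |C| * chi_rho(C) * conj(chi(C)) with |G| = 8 for each irreducible chi in the table:
  <chi_rho, chi_1> = (1/8)[1*(8)*conj(1) + 1*(4)*conj(1) + 2*(2)*conj(1) + 2*(2)*conj(1) + 2*(-2)*conj(1)]
      = (1/8)[(8) + (4) + (4) + (4) + (-4)] = 16/8 = 2
  <chi_rho, chi_2> = (1/8)[1*(8)*conj(1) + 1*(4)*conj(1) + 2*(2)*conj(1) + 2*(2)*conj(-1) + 2*(-2)*conj(-1)]
      = (1/8)[(8) + (4) + (4) + (-4) + (4)] = 16/8 = 2
  <chi_rho, chi_3> = (1/8)[1*(8)*conj(1) + 1*(4)*conj(1) + 2*(2)*conj(-1) + 2*(2)*conj(1) + 2*(-2)*conj(-1)]
      = (1/8)[(8) + (4) + (-4) + (4) + (4)] = 16/8 = 2
  <chi_rho, chi_4> = (1/8)[1*(8)*conj(1) + 1*(4)*conj(1) + 2*(2)*conj(-1) + 2*(2)*conj(-1) + 2*(-2)*conj(1)]
      = (1/8)[(8) + (4) + (-4) + (-4) + (-4)] = 0/8 = 0
  <chi_rho, chi_5> = (1/8)[1*(8)*conj(2) + 1*(4)*conj(-2) + 2*(2)*conj(0) + 2*(2)*conj(0) + 2*(-2)*conj(0)]
      = (1/8)[(16) + (-8) + (0) + (0) + (0)] = 8/8 = 1
Dimension check: dim(rho) = sum (mult * dim) = 2*1 + 2*1 + 2*1 + 0*1 + 1*2 = 8 = chi_rho(e) = 8.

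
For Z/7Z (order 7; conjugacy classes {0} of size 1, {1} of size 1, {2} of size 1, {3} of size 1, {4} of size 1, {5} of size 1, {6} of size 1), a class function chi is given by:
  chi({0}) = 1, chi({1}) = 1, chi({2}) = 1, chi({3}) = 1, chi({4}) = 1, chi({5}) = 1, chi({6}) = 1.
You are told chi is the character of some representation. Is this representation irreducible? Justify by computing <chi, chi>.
Irreducible: <chi, chi> = 1.

Argument: <chi, chi> = (1/|G|) sum_C |C| * |chi(C)|^2 = (1/7)[1*|1|^2 + 1*|1|^2 + 1*|1|^2 + 1*|1|^2 + 1*|1|^2 + 1*|1|^2 + 1*|1|^2]
  = (1/7)[(1) + (1) + (1) + (1) + (1) + (1) + (1)] = 7/7 = 1.
(Exp terms are combined using exp(i*s)*conj(exp(i*t)) = exp(i*(s-t)), and sums of them are collapsed using the identity that for every m > 1 the m distinct m-th roots of unity sum to 0, e.g. 1 + exp(2*I*pi/3) + exp(-2*I*pi/3) = 0.)
A character is irreducible iff <chi, chi> = 1, so this representation is irreducible.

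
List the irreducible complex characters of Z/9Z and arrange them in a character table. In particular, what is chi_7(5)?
Character table of Z/9Z (irreps indexed chi_0,...,chi_8 with chi_k(m) = zeta_9^(k*m), zeta_9 = exp(2*pi*i/9)):
  irrep \ class  {0} (size 1)  {1} (size 1)    {2} (size 1)    {3} (size 1)    {4} (size 1)    {5} (size 1)    {6} (size 1)    {7} (size 1)    {8} (size 1)  
  chi_0          1             1               1               1               1               1               1               1               1             
  chi_1          1             exp(2*I*pi/9)   exp(4*I*pi/9)   exp(2*I*pi/3)   exp(8*I*pi/9)   exp(-8*I*pi/9)  exp(-2*I*pi/3)  exp(-4*I*pi/9)  exp(-2*I*pi/9)
  chi_2          1             exp(4*I*pi/9)   exp(8*I*pi/9)   exp(-2*I*pi/3)  exp(-2*I*pi/9)  exp(2*I*pi/9)   exp(2*I*pi/3)   exp(-8*I*pi/9)  exp(-4*I*pi/9)
  chi_3          1             exp(2*I*pi/3)   exp(-2*I*pi/3)  1               exp(2*I*pi/3)   exp(-2*I*pi/3)  1               exp(2*I*pi/3)   exp(-2*I*pi/3)
  chi_4          1             exp(8*I*pi/9)   exp(-2*I*pi/9)  exp(2*I*pi/3)   exp(-4*I*pi/9)  exp(4*I*pi/9)   exp(-2*I*pi/3)  exp(2*I*pi/9)   exp(-8*I*pi/9)
  chi_5          1             exp(-8*I*pi/9)  exp(2*I*pi/9)   exp(-2*I*pi/3)  exp(4*I*pi/9)   exp(-4*I*pi/9)  exp(2*I*pi/3)   exp(-2*I*pi/9)  exp(8*I*pi/9) 
  chi_6          1             exp(-2*I*pi/3)  exp(2*I*pi/3)   1               exp(-2*I*pi/3)  exp(2*I*pi/3)   1               exp(-2*I*pi/3)  exp(2*I*pi/3) 
  chi_7          1             exp(-4*I*pi/9)  exp(-8*I*pi/9)  exp(2*I*pi/3)   exp(2*I*pi/9)   exp(-2*I*pi/9)  exp(-2*I*pi/3)  exp(8*I*pi/9)   exp(4*I*pi/9) 
  chi_8          1             exp(-2*I*pi/9)  exp(-4*I*pi/9)  exp(-2*I*pi/3)  exp(-8*I*pi/9)  exp(8*I*pi/9)   exp(2*I*pi/3)   exp(4*I*pi/9)   exp(2*I*pi/9) 

Spot check: chi_7(5) = zeta_9^(7*5) = zeta_9^35 = exp(-2*I*pi/9).

Derivation: Z/9Z is abelian, so all 9 irreducible complex representations are 1-dimensional. They are given by chi_k(m) = zeta_9^(k*m) for k = 0,...,8. Row orthogonality: sum_m chi_k(m) conj(chi_l(m)) = 9 * [k = l].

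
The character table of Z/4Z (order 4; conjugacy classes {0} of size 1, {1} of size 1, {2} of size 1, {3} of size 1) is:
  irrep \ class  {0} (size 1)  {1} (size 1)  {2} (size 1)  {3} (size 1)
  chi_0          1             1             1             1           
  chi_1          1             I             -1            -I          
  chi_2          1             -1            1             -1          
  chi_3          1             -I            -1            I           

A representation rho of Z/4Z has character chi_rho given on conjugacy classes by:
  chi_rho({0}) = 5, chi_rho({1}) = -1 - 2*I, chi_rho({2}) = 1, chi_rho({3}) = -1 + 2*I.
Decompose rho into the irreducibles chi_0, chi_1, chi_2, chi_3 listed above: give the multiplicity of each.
Multiplicities: chi_0: 1, chi_1: 0, chi_2: 2, chi_3: 2.

Why: Use <chi_rho, chi> = (1/|G|) sum_C |C| * chi_rho(C) * conj(chi(C)) with |G| = 4 for each irreducible chi in the table:
  <chi_rho, chi_0> = (1/4)[1*(5)*conj(1) + 1*(-1 - 2*I)*conj(1) + 1*(1)*conj(1) + 1*(-1 + 2*I)*conj(1)]
      = (1/4)[(5) + (-1 - 2*I) + (1) + (-1 + 2*I)] = 4/4 = 1
  <chi_rho, chi_1> = (1/4)[1*(5)*conj(1) + 1*(-1 - 2*I)*conj(I) + 1*(1)*conj(-1) + 1*(-1 + 2*I)*conj(-I)]
      = (1/4)[(5) + (-2 + I) + (-1) + (-2 - I)] = 0/4 = 0
  <chi_rho, chi_2> = (1/4)[1*(5)*conj(1) + 1*(-1 - 2*I)*conj(-1) + 1*(1)*conj(1) + 1*(-1 + 2*I)*conj(-1)]
      = (1/4)[(5) + (1 + 2*I) + (1) + (1 - 2*I)] = 8/4 = 2
  <chi_rho, chi_3> = (1/4)[1*(5)*conj(1) + 1*(-1 - 2*I)*conj(-I) + 1*(1)*conj(-1) + 1*(-1 + 2*I)*conj(I)]
      = (1/4)[(5) + (2 - I) + (-1) + (2 + I)] = 8/4 = 2
(Exp terms are combined using exp(i*s)*conj(exp(i*t)) = exp(i*(s-t)), and sums of them are collapsed using the identity that for every m > 1 the m distinct m-th roots of unity sum to 0, e.g. 1 + exp(2*I*pi/3) + exp(-2*I*pi/3) = 0.)
Dimension check: dim(rho) = sum (mult * dim) = 1*1 + 0*1 + 2*1 + 2*1 = 5 = chi_rho(e) = 5.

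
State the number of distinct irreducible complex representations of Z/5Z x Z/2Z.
10

Justification: The number of irreducible complex representations of a finite group equals its number of conjugacy classes. Z/5Z x Z/2Z is abelian of order 10, so every element is its own conjugacy class: 10 classes, so Z/5Z x Z/2Z (order 10) has exactly 10 irreducible complex representations.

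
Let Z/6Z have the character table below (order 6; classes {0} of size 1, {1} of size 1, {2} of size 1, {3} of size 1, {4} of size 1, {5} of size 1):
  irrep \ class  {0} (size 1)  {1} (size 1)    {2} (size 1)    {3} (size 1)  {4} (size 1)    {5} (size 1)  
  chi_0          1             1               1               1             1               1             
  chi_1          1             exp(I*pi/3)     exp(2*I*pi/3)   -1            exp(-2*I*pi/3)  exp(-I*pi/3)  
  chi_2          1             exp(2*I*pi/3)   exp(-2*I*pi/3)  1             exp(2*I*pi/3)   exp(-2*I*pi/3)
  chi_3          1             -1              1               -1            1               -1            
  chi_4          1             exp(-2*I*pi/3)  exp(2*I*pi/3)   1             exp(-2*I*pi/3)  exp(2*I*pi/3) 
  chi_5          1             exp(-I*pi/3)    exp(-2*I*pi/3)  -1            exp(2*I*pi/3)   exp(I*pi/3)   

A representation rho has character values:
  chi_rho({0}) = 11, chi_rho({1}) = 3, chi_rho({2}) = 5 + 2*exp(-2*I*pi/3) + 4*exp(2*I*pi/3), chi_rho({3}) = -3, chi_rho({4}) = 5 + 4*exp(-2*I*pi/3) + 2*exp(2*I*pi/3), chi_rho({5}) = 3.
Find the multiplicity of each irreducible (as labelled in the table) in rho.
Multiplicities: chi_0: 3, chi_1: 3, chi_2: 0, chi_3: 2, chi_4: 1, chi_5: 2.

Argument: Use <chi_rho, chi> = (1/|G|) sum_C |C| * chi_rho(C) * conj(chi(C)) with |G| = 6 for each irreducible chi in the table:
  <chi_rho, chi_0> = (1/6)[1*(11)*conj(1) + 1*(3)*conj(1) + 1*(5 + 2*exp(-2*I*pi/3) + 4*exp(2*I*pi/3))*conj(1) + 1*(-3)*conj(1) + 1*(5 + 4*exp(-2*I*pi/3) + 2*exp(2*I*pi/3))*conj(1) + 1*(3)*conj(1)]
      = (1/6)[(11) + (3) + (5 + 2*exp(-2*I*pi/3) + 4*exp(2*I*pi/3)) + (-3) + (5 + 4*exp(-2*I*pi/3) + 2*exp(2*I*pi/3)) + (3)] = 18/6 = 3
  <chi_rho, chi_1> = (1/6)[1*(11)*conj(1) + 1*(3)*conj(exp(I*pi/3)) + 1*(5 + 2*exp(-2*I*pi/3) + 4*exp(2*I*pi/3))*conj(exp(2*I*pi/3)) + 1*(-3)*conj(-1) + 1*(5 + 4*exp(-2*I*pi/3) + 2*exp(2*I*pi/3))*conj(exp(-2*I*pi/3)) + 1*(3)*conj(exp(-I*pi/3))]
      = (1/6)[(11) + (2 + 2*exp(-2*I*pi/3) + exp(-I*pi/3)) + (4 + 5*exp(-2*I*pi/3) + 2*exp(2*I*pi/3)) + (3) + (4 + 2*exp(-2*I*pi/3) + 5*exp(2*I*pi/3)) + (2 + exp(I*pi/3) + 2*exp(2*I*pi/3))] = 18/6 = 3
  <chi_rho, chi_2> = (1/6)[1*(11)*conj(1) + 1*(3)*conj(exp(2*I*pi/3)) + 1*(5 + 2*exp(-2*I*pi/3) + 4*exp(2*I*pi/3))*conj(exp(-2*I*pi/3)) + 1*(-3)*conj(1) + 1*(5 + 4*exp(-2*I*pi/3) + 2*exp(2*I*pi/3))*conj(exp(2*I*pi/3)) + 1*(3)*conj(exp(-2*I*pi/3))]
      = (1/6)[(11) + (-2 + 3*exp(-I*pi/3) + exp(-2*I*pi/3) + exp(2*I*pi/3)) + (2 + 4*exp(-2*I*pi/3) + 5*exp(2*I*pi/3)) + (-3) + (2 + 5*exp(-2*I*pi/3) + 4*exp(2*I*pi/3)) + (-2 + exp(-2*I*pi/3) + exp(2*I*pi/3) + 3*exp(I*pi/3))] = 0/6 = 0
  <chi_rho, chi_3> = (1/6)[1*(11)*conj(1) + 1*(3)*conj(-1) + 1*(5 + 2*exp(-2*I*pi/3) + 4*exp(2*I*pi/3))*conj(1) + 1*(-3)*conj(-1) + 1*(5 + 4*exp(-2*I*pi/3) + 2*exp(2*I*pi/3))*conj(1) + 1*(3)*conj(-1)]
      = (1/6)[(11) + (-3) + (5 + 2*exp(-2*I*pi/3) + 4*exp(2*I*pi/3)) + (3) + (5 + 4*exp(-2*I*pi/3) + 2*exp(2*I*pi/3)) + (-3)] = 12/6 = 2
  <chi_rho, chi_4> = (1/6)[1*(11)*conj(1) + 1*(3)*conj(exp(-2*I*pi/3)) + 1*(5 + 2*exp(-2*I*pi/3) + 4*exp(2*I*pi/3))*conj(exp(2*I*pi/3)) + 1*(-3)*conj(1) + 1*(5 + 4*exp(-2*I*pi/3) + 2*exp(2*I*pi/3))*conj(exp(-2*I*pi/3)) + 1*(3)*conj(exp(2*I*pi/3))]
      = (1/6)[(11) + (-2 + exp(2*I*pi/3) + 2*exp(I*pi/3)) + (4 + 5*exp(-2*I*pi/3) + 2*exp(2*I*pi/3)) + (-3) + (4 + 2*exp(-2*I*pi/3) + 5*exp(2*I*pi/3)) + (-2 + 2*exp(-I*pi/3) + exp(-2*I*pi/3))] = 6/6 = 1
  <chi_rho, chi_5> = (1/6)[1*(11)*conj(1) + 1*(3)*conj(exp(-I*pi/3)) + 1*(5 + 2*exp(-2*I*pi/3) + 4*exp(2*I*pi/3))*conj(exp(-2*I*pi/3)) + 1*(-3)*conj(-1) + 1*(5 + 4*exp(-2*I*pi/3) + 2*exp(2*I*pi/3))*conj(exp(2*I*pi/3)) + 1*(3)*conj(exp(I*pi/3))]
      = (1/6)[(11) + (2 + exp(-I*pi/3) + exp(I*pi/3) + 3*exp(2*I*pi/3)) + (2 + 4*exp(-2*I*pi/3) + 5*exp(2*I*pi/3)) + (3) + (2 + 5*exp(-2*I*pi/3) + 4*exp(2*I*pi/3)) + (2 + 3*exp(-2*I*pi/3) + exp(-I*pi/3) + exp(I*pi/3))] = 12/6 = 2
(Exp terms are combined using exp(i*s)*conj(exp(i*t)) = exp(i*(s-t)), and sums of them are collapsed using the identity that for every m > 1 the m distinct m-th roots of unity sum to 0, e.g. 1 + exp(2*I*pi/3) + exp(-2*I*pi/3) = 0.)
Dimension check: dim(rho) = sum (mult * dim) = 3*1 + 3*1 + 0*1 + 2*1 + 1*1 + 2*1 = 11 = chi_rho(e) = 11.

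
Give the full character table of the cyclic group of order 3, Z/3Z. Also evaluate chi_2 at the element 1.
Character table of Z/3Z (irreps indexed chi_0,...,chi_2 with chi_k(m) = zeta_3^(k*m), zeta_3 = exp(2*pi*i/3)):
  irrep \ class  {0} (size 1)  {1} (size 1)    {2} (size 1)  
  chi_0          1             1               1             
  chi_1          1             exp(2*I*pi/3)   exp(-2*I*pi/3)
  chi_2          1             exp(-2*I*pi/3)  exp(2*I*pi/3) 

Spot check: chi_2(1) = zeta_3^(2*1) = zeta_3^2 = exp(-2*I*pi/3).

Explanation: Z/3Z is abelian, so all 3 irreducible complex representations are 1-dimensional. They are given by chi_k(m) = zeta_3^(k*m) for k = 0,...,2. Row orthogonality: sum_m chi_k(m) conj(chi_l(m)) = 3 * [k = l].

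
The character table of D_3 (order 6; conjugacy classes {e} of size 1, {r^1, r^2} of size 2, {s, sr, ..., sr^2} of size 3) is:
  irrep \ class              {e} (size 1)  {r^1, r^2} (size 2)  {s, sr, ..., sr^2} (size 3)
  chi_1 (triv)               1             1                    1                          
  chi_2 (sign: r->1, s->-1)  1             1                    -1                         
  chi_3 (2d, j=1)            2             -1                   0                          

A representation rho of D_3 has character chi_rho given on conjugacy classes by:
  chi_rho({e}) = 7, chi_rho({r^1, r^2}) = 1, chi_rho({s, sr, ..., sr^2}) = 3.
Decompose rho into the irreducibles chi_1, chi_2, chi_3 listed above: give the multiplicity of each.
Multiplicities: chi_1: 3, chi_2: 0, chi_3: 2.

Justification: Use <chi_rho, chi> = (1/|G|) sum_C |C| * chi_rho(C) * conj(chi(C)) with |G| = 6 for each irreducible chi in the table:
  <chi_rho, chi_1> = (1/6)[1*(7)*conj(1) + 2*(1)*conj(1) + 3*(3)*conj(1)]
      = (1/6)[(7) + (2) + (9)] = 18/6 = 3
  <chi_rho, chi_2> = (1/6)[1*(7)*conj(1) + 2*(1)*conj(1) + 3*(3)*conj(-1)]
      = (1/6)[(7) + (2) + (-9)] = 0/6 = 0
  <chi_rho, chi_3> = (1/6)[1*(7)*conj(2) + 2*(1)*conj(-1) + 3*(3)*conj(0)]
      = (1/6)[(14) + (-2) + (0)] = 12/6 = 2
Dimension check: dim(rho) = sum (mult * dim) = 3*1 + 0*1 + 2*2 = 7 = chi_rho(e) = 7.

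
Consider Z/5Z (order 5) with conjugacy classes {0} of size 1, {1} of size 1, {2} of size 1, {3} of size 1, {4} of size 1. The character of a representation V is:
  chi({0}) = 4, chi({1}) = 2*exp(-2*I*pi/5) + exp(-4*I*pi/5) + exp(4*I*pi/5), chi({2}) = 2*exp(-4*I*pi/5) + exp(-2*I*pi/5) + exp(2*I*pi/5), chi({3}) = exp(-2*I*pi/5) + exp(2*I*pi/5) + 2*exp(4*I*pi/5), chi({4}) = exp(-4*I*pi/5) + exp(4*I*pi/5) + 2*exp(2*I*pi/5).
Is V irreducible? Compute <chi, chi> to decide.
Not irreducible (reducible): <chi, chi> = 6 > 1.

Explanation: <chi, chi> = (1/|G|) sum_C |C| * |chi(C)|^2 = (1/5)[1*|4|^2 + 1*|2*exp(-2*I*pi/5) + exp(-4*I*pi/5) + exp(4*I*pi/5)|^2 + 1*|2*exp(-4*I*pi/5) + exp(-2*I*pi/5) + exp(2*I*pi/5)|^2 + 1*|exp(-2*I*pi/5) + exp(2*I*pi/5) + 2*exp(4*I*pi/5)|^2 + 1*|exp(-4*I*pi/5) + exp(4*I*pi/5) + 2*exp(2*I*pi/5)|^2]
  = (1/5)[(16) + (6 + 3*exp(-2*I*pi/5) + 2*exp(-4*I*pi/5) + 2*exp(4*I*pi/5) + 3*exp(2*I*pi/5)) + (6 + 2*exp(-2*I*pi/5) + 3*exp(-4*I*pi/5) + 3*exp(4*I*pi/5) + 2*exp(2*I*pi/5)) + (6 + 2*exp(-2*I*pi/5) + 3*exp(-4*I*pi/5) + 3*exp(4*I*pi/5) + 2*exp(2*I*pi/5)) + (6 + 3*exp(-2*I*pi/5) + 2*exp(-4*I*pi/5) + 2*exp(4*I*pi/5) + 3*exp(2*I*pi/5))] = 30/5 = 6.
(Exp terms are combined using exp(i*s)*conj(exp(i*t)) = exp(i*(s-t)), and sums of them are collapsed using the identity that for every m > 1 the m distinct m-th roots of unity sum to 0, e.g. 1 + exp(2*I*pi/3) + exp(-2*I*pi/3) = 0.)
A character is irreducible iff <chi, chi> = 1, so this representation is reducible.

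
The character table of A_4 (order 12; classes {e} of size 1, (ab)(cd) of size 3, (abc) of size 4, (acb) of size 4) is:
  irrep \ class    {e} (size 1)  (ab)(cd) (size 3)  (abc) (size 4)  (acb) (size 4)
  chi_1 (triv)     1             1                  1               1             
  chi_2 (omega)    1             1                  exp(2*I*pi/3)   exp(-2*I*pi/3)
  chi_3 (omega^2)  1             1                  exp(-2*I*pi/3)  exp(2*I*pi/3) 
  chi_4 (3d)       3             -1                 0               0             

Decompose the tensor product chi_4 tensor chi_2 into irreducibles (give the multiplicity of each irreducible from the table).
chi_4 tensor chi_2 = chi_4 (all other irreducibles have multiplicity 0).

Explanation: The character of a tensor product is the pointwise product (chi_4 * chi_2)(C) = chi_4(C) * chi_2(C):
  {e}: (3)*(1), (ab)(cd): (-1)*(1), (abc): (0)*(exp(2*I*pi/3)), (acb): (0)*(exp(-2*I*pi/3))
so (chi_4 * chi_2) takes values
  {e} -> 3, (ab)(cd) -> -1, (abc) -> 0, (acb) -> 0.
Now take the inner product of this character with each irreducible chi from the table, <chi_4*chi_2, chi> = (1/12) sum_C |C| (chi_4*chi_2)(C) conj(chi(C)):
  <chi_4*chi_2, chi_1> = (1/12)[1*(3)*conj(1) + 3*(-1)*conj(1) + 4*(0)*conj(1) + 4*(0)*conj(1)]
      = (1/12)[(3) + (-3) + (0) + (0)] = 0/12 = 0
  <chi_4*chi_2, chi_2> = (1/12)[1*(3)*conj(1) + 3*(-1)*conj(1) + 4*(0)*conj(exp(2*I*pi/3)) + 4*(0)*conj(exp(-2*I*pi/3))]
      = (1/12)[(3) + (-3) + (0) + (0)] = 0/12 = 0
  <chi_4*chi_2, chi_3> = (1/12)[1*(3)*conj(1) + 3*(-1)*conj(1) + 4*(0)*conj(exp(-2*I*pi/3)) + 4*(0)*conj(exp(2*I*pi/3))]
      = (1/12)[(3) + (-3) + (0) + (0)] = 0/12 = 0
  <chi_4*chi_2, chi_4> = (1/12)[1*(3)*conj(3) + 3*(-1)*conj(-1) + 4*(0)*conj(0) + 4*(0)*conj(0)]
      = (1/12)[(9) + (3) + (0) + (0)] = 12/12 = 1
(Exp terms are combined using exp(i*s)*conj(exp(i*t)) = exp(i*(s-t)), and sums of them are collapsed using the identity that for every m > 1 the m distinct m-th roots of unity sum to 0, e.g. 1 + exp(2*I*pi/3) + exp(-2*I*pi/3) = 0.)
Hence the multiplicities are chi_4: 1. Dimension check: dim(chi_4)*dim(chi_2) = 3*1 = 3 and sum (mult * dim) = 1*3 = 3.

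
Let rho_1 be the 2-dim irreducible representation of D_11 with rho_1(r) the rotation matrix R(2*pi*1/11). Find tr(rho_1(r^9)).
chi_{rho_1}(r^9) = 2*cos(2*pi*1*9/11) = 2*cos(4*pi/11)

Reasoning: rho_1(r^9) is rotation by angle 2*pi*1*9/11, whose trace is 2*cos(2*pi*1*9/11) = 2*cos(4*pi/11).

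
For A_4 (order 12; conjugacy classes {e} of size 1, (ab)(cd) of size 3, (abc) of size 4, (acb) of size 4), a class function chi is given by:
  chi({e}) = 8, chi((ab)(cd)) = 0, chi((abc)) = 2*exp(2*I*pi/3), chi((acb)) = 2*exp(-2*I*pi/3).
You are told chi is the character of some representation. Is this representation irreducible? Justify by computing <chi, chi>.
Not irreducible (reducible): <chi, chi> = 8 > 1.

Proof sketch: <chi, chi> = (1/|G|) sum_C |C| * |chi(C)|^2 = (1/12)[1*|8|^2 + 3*|0|^2 + 4*|2*exp(2*I*pi/3)|^2 + 4*|2*exp(-2*I*pi/3)|^2]
  = (1/12)[(64) + (0) + (16) + (16)] = 96/12 = 8.
(Exp terms are combined using exp(i*s)*conj(exp(i*t)) = exp(i*(s-t)), and sums of them are collapsed using the identity that for every m > 1 the m distinct m-th roots of unity sum to 0, e.g. 1 + exp(2*I*pi/3) + exp(-2*I*pi/3) = 0.)
A character is irreducible iff <chi, chi> = 1, so this representation is reducible.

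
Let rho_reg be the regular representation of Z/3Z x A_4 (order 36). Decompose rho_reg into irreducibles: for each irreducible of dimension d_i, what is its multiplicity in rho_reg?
Each irreducible V_i of dimension d_i appears with multiplicity d_i, i.e. rho_reg = (direct sum over all irreducibles V_i) d_i V_i. The irreducible dimensions for Z/3Z x A_4 are 1, 1, 1, 1, 1, 1, 1, 1, 1, 3, 3, 3: 9 irreducibles of dimension 1, each with multiplicity 1; 3 irreducibles of dimension 3, each with multiplicity 3. Total dimension 9*1*1 + 3*3*3 = 36 = |G|.

Reasoning: General theorem: in the regular representation of a finite group G, each irreducible appears with multiplicity equal to its dimension. Check: dim(rho_reg) = sum d_i^2 = 1 + 1 + 1 + 1 + 1 + 1 + 1 + 1 + 1 + 9 + 9 + 9 = 36 = |G|.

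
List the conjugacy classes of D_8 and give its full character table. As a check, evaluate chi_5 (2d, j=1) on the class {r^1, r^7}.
Conjugacy classes: {e} of size 1, {r^4} of size 1, {r^1, r^7} of size 2, {r^2, r^6} of size 2, {r^3, r^5} of size 2, {s, sr^2, ...} of size 4, {sr, sr^3, ...} of size 4.
Character table:
  irrep \ class              {e} (size 1)  {r^4} (size 1)  {r^1, r^7} (size 2)  {r^2, r^6} (size 2)  {r^3, r^5} (size 2)  {s, sr^2, ...} (size 4)  {sr, sr^3, ...} (size 4)
  chi_1 (triv)               1             1               1                    1                    1                    1                        1                       
  chi_2 (sign: r->1, s->-1)  1             1               1                    1                    1                    -1                       -1                      
  chi_3 (r->-1, s->1)        1             1               -1                   1                    -1                   1                        -1                      
  chi_4 (r->-1, s->-1)       1             1               -1                   1                    -1                   -1                       1                       
  chi_5 (2d, j=1)            2             -2              sqrt(2)              0                    -sqrt(2)             0                        0                       
  chi_6 (2d, j=2)            2             2               0                    -2                   0                    0                        0                       
  chi_7 (2d, j=3)            2             -2              -sqrt(2)             0                    sqrt(2)              0                        0                       

Spot check: chi_5 (2d, j=1) on {r^1, r^7} = sqrt(2).

Justification: D_8 has order 2*8 = 16 with 7 conjugacy classes, hence 7 irreducibles. Sum of squared dims 1 + 1 + 1 + 1 + 4 + 4 + 4 = 16 = |G|. Linear characters come from the abelianisation; the 2-dimensional irreps have character r^k -> 2*cos(2*pi*j*k/8), reflections -> 0.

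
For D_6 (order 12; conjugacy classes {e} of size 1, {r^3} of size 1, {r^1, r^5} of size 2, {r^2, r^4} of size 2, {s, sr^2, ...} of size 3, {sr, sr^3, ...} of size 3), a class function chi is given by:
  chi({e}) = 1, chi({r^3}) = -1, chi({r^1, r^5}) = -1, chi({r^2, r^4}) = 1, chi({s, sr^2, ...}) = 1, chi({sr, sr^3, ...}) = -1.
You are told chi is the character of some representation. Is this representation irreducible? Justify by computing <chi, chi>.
Irreducible: <chi, chi> = 1.

Derivation: <chi, chi> = (1/|G|) sum_C |C| * |chi(C)|^2 = (1/12)[1*|1|^2 + 1*|-1|^2 + 2*|-1|^2 + 2*|1|^2 + 3*|1|^2 + 3*|-1|^2]
  = (1/12)[(1) + (1) + (2) + (2) + (3) + (3)] = 12/12 = 1.
A character is irreducible iff <chi, chi> = 1, so this representation is irreducible.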